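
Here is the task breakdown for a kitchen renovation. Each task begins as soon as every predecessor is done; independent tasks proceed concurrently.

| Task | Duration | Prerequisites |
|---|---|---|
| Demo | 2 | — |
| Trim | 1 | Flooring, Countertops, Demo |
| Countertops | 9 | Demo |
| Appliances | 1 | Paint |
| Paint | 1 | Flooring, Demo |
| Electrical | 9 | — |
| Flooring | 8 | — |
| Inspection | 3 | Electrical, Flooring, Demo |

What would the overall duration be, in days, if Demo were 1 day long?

12

Baseline: Demo→Countertops→Trim = 2+9+1 = 12 → 12 days.
Demo lies on that path, so at 1 day the path becomes 11 days.
New critical path: Electrical→Inspection = 9+3 = 12 ⇒ 12 days.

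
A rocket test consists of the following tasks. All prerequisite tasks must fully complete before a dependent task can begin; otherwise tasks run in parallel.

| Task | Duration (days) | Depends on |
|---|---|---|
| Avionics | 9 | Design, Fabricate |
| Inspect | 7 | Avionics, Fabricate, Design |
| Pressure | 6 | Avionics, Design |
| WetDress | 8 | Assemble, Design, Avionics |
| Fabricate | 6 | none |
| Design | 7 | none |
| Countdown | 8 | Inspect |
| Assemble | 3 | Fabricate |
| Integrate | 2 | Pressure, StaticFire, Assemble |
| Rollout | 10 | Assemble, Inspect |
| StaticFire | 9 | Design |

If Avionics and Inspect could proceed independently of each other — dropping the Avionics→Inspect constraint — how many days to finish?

Original critical path: Design→Avionics→Inspect→Rollout = 7+9+7+10 = 33 ⇒ 33 days.
Without Avionics→Inspect, Inspect's earliest start moves from 16 to 7.
The longest chain is now Design→Avionics→Pressure→Integrate = 7+9+6+2 = 24, so the schedule takes 24 days.

24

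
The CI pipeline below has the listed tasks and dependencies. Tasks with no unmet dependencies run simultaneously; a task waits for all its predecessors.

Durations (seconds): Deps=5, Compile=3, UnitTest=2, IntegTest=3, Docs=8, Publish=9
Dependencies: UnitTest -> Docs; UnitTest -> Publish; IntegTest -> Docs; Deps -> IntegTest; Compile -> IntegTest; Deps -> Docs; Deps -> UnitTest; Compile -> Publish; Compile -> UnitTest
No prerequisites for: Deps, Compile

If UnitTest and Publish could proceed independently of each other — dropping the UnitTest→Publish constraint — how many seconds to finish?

16

Original critical path: Deps→UnitTest→Publish = 5+2+9 = 16 ⇒ 16 seconds.
Without UnitTest→Publish, Publish's earliest start moves from 7 to 3.
The longest chain is now Deps→IntegTest→Docs = 5+3+8 = 16, so the schedule takes 16 seconds.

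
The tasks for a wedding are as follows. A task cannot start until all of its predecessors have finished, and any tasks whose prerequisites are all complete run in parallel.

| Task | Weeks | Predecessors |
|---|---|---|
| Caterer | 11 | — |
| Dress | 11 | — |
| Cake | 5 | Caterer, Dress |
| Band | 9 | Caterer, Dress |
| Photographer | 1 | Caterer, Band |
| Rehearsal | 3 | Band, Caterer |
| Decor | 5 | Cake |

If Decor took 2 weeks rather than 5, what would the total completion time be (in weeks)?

Baseline: Caterer→Band→Rehearsal = 11+9+3 = 23 → 23 weeks.
The longest path through Decor is only 21 weeks, so Decor has float 2.
No other chain overtakes it, so the finish is 23 weeks.

23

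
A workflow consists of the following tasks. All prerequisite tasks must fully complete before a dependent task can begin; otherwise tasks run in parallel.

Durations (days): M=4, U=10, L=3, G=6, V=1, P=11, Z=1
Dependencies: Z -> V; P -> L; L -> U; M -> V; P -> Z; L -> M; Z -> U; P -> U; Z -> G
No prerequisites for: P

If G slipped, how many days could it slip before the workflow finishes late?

6

The longest chain is P→L→U = 11+3+10 = 24; overall finish 24 days.
The longest chain containing G totals 18 days.
So G can slip 24 − 18 = 6 days.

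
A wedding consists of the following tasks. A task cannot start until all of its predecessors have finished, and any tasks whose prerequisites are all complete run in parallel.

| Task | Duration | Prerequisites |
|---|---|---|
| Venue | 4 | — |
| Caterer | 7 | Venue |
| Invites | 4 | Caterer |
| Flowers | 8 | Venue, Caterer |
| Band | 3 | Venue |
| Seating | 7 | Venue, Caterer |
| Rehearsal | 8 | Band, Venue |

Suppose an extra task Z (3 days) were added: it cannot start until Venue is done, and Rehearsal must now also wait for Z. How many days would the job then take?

19

Originally the job takes 19 days.
With Z inserted, Rehearsal now waits for max(Band, Venue, Z).
New critical path: Venue→Caterer→Flowers = 4+7+8 = 19 ⇒ 19 days.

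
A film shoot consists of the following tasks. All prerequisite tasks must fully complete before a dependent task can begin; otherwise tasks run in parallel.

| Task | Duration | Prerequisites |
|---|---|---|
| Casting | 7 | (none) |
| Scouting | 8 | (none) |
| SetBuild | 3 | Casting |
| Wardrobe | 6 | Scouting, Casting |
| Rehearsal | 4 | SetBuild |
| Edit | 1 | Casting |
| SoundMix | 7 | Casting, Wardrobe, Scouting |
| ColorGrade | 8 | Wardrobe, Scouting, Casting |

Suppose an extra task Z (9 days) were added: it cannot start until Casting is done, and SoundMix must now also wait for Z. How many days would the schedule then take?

23

Originally the schedule takes 22 days.
With Z inserted, SoundMix now waits for max(Casting, Wardrobe, Scouting, Z).
New critical path: Casting→Z→SoundMix = 7+9+7 = 23 ⇒ 23 days.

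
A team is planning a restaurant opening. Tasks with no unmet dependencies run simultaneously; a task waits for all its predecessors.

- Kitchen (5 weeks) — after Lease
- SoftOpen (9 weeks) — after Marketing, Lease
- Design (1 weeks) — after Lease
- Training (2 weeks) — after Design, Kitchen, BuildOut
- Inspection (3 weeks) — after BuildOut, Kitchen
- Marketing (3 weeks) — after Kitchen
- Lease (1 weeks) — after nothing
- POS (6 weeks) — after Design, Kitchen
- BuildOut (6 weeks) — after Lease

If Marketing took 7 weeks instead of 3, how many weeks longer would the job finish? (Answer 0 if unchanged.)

4

Baseline: Lease→Kitchen→Marketing→SoftOpen = 1+5+3+9 = 18 → 18 weeks.
Marketing lies on that path, so at 7 weeks the path becomes 22 weeks.
No other chain overtakes it, so the finish is 22 weeks.
Change in finish: 22 − 18 = +4 weeks.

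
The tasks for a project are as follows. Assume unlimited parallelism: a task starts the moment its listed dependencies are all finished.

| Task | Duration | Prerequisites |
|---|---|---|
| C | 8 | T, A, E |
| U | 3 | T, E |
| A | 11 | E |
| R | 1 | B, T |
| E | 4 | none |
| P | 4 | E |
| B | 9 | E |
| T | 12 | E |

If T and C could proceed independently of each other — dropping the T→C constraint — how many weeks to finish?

Before: longest chain E→T→C = 4+12+8 = 24, finish 24.
Without T→C, C's earliest start moves from 16 to 15.
After: E→A→C = 4+11+8 = 23 → 23 weeks.

23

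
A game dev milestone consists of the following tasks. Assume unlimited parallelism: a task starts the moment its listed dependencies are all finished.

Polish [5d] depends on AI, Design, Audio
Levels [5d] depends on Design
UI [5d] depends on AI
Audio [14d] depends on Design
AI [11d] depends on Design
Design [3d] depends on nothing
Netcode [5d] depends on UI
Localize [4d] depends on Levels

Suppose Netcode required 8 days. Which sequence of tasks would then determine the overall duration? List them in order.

Actual critical path: Design→AI→UI→Netcode = 3+11+5+5 = 24 ⇒ 24 days.
Netcode lies on that path, so at 8 days the path becomes 27 days.
The critical path is still Design→AI→UI→Netcode; finish is now 27 days.

Design, AI, UI, Netcode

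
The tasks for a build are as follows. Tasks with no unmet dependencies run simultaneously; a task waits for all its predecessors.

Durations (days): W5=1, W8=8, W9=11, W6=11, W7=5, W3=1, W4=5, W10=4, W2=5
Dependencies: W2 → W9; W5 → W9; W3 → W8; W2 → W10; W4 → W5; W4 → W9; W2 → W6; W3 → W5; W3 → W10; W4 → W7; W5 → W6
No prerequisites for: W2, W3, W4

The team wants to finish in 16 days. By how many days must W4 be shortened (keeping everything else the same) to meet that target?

Current finish: 17 days; target: 16.
W4 is on every critical path, so each day cut from W4 cuts the finish by one (this holds down to a finish of 16).
Need 17 − 16 = 1 day off W4 → W4 becomes 4 days, finish becomes 16.

1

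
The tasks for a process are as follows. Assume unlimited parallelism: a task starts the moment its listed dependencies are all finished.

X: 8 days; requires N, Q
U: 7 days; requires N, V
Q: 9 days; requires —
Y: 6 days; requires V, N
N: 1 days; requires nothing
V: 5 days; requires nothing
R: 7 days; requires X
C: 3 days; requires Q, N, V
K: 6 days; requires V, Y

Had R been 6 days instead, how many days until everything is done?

The binding path is Q→X→R = 9+8+7 = 24; finish at 24 days.
R lies on that path, so at 6 days the path becomes 23 days.
That remains the longest chain; total 23 days.

23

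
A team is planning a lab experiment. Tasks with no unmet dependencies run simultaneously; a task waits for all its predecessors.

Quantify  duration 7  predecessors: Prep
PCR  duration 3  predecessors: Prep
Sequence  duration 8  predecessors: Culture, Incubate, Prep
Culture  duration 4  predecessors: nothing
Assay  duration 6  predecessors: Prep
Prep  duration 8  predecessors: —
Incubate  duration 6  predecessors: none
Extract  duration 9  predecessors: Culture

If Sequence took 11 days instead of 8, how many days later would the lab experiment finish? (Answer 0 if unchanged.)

Critical path before the change: Prep→Sequence = 8+8 = 16 giving 16 days.
Since Sequence is critical, the +3 change carries straight to that chain (now 19 days).
That remains the longest chain; total 19 days.
Change in finish: 19 − 16 = +3 days.

3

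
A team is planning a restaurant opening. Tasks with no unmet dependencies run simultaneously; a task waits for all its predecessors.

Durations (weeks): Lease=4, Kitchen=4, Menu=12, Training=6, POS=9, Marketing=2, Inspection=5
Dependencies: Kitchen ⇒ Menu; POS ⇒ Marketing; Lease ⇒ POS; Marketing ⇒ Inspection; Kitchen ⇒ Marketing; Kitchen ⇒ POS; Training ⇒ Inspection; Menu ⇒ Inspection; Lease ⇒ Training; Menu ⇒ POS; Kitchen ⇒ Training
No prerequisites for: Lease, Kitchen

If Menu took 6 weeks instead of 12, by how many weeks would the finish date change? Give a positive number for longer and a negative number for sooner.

-6

The binding path is Kitchen→Menu→POS→Marketing→Inspection = 4+12+9+2+5 = 32; finish at 32 weeks.
Menu is on the critical path; changing it to 6 makes that path 26 weeks.
No other chain overtakes it, so the finish is 26 weeks.
Change in finish: 26 − 32 = -6 weeks.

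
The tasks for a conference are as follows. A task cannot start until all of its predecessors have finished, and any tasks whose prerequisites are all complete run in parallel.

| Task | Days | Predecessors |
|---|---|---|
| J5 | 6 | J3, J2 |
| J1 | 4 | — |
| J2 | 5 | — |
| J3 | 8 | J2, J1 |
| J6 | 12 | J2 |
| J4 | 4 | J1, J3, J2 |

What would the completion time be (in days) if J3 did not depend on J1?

19

Before: longest chain J2→J3→J5 = 5+8+6 = 19, finish 19.
Dropping J1→J3 doesn't change J3's earliest start (5); another predecessor still binds.
The longest chain is now J2→J3→J5 = 5+8+6 = 19, so the plan takes 19 days.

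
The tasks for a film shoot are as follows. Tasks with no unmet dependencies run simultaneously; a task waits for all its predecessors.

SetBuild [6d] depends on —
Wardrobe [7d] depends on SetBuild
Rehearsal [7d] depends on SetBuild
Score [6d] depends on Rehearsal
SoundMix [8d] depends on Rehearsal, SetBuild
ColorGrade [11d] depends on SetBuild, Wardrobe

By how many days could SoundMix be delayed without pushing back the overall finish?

3

Critical path: SetBuild→Wardrobe→ColorGrade = 6+7+11 = 24, so the finish is 24 days.
Longest path through SoundMix: 21 days (earliest finish 21, latest finish 24).
So SoundMix can slip 24 − 21 = 3 days.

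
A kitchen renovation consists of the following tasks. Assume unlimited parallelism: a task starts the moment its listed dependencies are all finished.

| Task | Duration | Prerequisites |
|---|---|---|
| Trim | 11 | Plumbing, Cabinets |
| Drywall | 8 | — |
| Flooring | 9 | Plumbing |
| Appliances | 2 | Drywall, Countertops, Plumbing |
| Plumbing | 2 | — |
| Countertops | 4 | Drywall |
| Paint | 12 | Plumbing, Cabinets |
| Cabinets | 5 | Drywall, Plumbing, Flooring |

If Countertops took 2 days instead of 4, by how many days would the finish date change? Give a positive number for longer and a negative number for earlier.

0

Critical path before the change: Plumbing→Flooring→Cabinets→Paint = 2+9+5+12 = 28 giving 28 days.
Countertops has 14 days of float (longest path through it is 14).
No other chain overtakes it, so the finish is 28 days.
Change in finish: 28 − 28 = +0 days.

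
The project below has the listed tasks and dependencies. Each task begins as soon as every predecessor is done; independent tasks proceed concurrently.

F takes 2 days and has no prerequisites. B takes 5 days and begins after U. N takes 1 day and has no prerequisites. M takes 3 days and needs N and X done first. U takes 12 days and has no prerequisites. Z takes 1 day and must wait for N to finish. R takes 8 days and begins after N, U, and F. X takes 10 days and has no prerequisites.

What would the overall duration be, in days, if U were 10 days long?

18

The binding path is U→R = 12+8 = 20; finish at 20 days.
U lies on that path, so at 10 days the path becomes 18 days.
The critical path is still U→R; finish is now 18 days.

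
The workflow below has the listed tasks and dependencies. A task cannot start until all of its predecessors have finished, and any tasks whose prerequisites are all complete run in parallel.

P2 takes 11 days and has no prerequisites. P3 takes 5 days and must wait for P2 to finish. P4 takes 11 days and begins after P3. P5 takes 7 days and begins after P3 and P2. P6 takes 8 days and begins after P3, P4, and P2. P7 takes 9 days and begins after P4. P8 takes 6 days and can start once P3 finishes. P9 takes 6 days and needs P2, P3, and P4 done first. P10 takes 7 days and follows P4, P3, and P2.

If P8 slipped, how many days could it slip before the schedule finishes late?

The longest chain is P2→P3→P4→P7 = 11+5+11+9 = 36; overall finish 36 days.
Longest path through P8: 22 days (earliest finish 22, latest finish 36).
Slack of P8 = 30 − 16 = 14 days.

14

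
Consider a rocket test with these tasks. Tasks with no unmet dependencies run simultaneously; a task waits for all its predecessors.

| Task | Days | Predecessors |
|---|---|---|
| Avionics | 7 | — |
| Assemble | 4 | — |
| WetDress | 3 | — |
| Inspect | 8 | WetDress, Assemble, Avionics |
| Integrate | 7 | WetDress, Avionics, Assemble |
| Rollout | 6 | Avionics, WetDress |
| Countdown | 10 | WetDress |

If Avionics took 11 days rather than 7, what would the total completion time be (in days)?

19

Critical path before the change: Avionics→Inspect = 7+8 = 15 giving 15 days.
Avionics is on the critical path; changing it to 11 makes that path 19 days.
That remains the longest chain; total 19 days.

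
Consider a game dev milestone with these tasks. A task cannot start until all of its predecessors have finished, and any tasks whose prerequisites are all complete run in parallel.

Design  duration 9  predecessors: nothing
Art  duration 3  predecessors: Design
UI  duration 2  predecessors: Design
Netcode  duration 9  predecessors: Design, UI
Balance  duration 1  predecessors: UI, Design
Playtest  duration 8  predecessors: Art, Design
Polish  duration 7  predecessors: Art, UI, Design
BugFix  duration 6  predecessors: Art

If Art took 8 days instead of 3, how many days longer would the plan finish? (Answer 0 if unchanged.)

As given, the longest chain is Design→Art→Playtest = 9+3+8 = 20, so the finish is 20 days.
Art lies on that path, so at 8 days the path becomes 25 days.
That remains the longest chain; total 25 days.
Change in finish: 25 − 20 = +5 days.

5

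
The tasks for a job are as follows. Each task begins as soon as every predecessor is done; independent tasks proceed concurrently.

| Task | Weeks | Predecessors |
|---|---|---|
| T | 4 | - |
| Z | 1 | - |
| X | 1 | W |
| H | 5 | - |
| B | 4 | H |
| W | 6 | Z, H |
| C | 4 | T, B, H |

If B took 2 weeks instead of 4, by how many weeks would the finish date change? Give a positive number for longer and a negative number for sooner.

As given, the longest chain is H→B→C = 5+4+4 = 13, so the finish is 13 weeks.
B is on the critical path; changing it to 2 makes that path 11 weeks.
Now H→W→X = 5+6+1 = 12 is longest, so the finish becomes 12 weeks.
Change in finish: 12 − 13 = -1 weeks.

-1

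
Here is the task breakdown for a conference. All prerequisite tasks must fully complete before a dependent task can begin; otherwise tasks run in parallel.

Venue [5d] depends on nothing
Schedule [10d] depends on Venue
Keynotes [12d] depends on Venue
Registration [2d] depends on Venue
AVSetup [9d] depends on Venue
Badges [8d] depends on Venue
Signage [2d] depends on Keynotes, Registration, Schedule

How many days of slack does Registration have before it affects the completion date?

10

The longest chain is Venue→Keynotes→Signage = 5+12+2 = 19; overall finish 19 days.
Registration finishes as early as 7 and must finish by 17.
Float = 19 − 9 = 10.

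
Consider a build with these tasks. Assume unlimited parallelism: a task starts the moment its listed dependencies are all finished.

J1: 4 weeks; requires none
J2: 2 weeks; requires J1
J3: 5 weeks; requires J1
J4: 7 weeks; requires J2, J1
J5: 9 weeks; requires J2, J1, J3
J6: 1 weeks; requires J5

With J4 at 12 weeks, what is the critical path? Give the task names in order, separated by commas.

J1, J3, J5, J6

Actual critical path: J1→J3→J5→J6 = 4+5+9+1 = 19 ⇒ 19 weeks.
J4 is off the critical path — its longest chain is 13 weeks, giving 6 of slack.
No other chain overtakes it, so the finish is 19 weeks.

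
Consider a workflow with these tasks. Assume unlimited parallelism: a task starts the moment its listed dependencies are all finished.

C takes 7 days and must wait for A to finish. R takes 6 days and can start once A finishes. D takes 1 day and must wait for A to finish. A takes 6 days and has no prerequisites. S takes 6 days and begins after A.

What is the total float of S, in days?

1

Critical path: A→C = 6+7 = 13, so the finish is 13 days.
The longest chain containing S totals 12 days.
So S can slip 13 − 12 = 1 day.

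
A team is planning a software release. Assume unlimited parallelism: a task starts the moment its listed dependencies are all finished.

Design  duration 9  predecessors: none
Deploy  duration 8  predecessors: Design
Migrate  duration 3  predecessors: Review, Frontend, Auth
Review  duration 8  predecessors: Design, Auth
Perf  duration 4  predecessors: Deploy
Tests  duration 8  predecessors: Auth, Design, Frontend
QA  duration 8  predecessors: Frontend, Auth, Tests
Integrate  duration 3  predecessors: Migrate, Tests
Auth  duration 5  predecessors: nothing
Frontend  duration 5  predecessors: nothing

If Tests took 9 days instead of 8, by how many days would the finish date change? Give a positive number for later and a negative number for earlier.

1

Actual critical path: Design→Tests→QA = 9+8+8 = 25 ⇒ 25 days.
Tests lies on that path, so at 9 days the path becomes 26 days.
That remains the longest chain; total 26 days.
Change in finish: 26 − 25 = +1 days.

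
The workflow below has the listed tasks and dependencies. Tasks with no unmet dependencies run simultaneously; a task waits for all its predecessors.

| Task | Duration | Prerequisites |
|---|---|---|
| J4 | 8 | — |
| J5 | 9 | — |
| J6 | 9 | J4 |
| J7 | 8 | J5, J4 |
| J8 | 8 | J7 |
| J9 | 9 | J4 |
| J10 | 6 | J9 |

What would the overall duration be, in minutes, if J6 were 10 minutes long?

As given, the longest chain is J5→J7→J8 = 9+8+8 = 25, so the finish is 25 minutes.
J6 is off the critical path — its longest chain is 17 minutes, giving 8 of slack.
The critical path is still J5→J7→J8; finish is now 25 minutes.

25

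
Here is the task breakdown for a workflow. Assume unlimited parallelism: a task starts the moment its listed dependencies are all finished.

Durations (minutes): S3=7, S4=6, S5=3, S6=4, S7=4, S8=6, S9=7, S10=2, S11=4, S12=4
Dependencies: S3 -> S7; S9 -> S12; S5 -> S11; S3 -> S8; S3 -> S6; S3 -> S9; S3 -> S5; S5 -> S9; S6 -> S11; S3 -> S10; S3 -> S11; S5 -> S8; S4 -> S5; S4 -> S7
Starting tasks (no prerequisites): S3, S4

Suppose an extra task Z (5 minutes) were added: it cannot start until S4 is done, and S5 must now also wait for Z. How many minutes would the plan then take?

25

Originally the plan takes 21 minutes.
With Z inserted, S5 now waits for max(S3, S4, Z).
New critical path: S4→Z→S5→S9→S12 = 6+5+3+7+4 = 25 ⇒ 25 minutes.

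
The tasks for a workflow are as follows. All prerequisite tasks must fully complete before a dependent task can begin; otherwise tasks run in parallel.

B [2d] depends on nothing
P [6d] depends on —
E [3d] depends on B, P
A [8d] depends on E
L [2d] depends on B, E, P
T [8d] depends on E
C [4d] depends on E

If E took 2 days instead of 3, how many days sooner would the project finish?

The binding path is P→E→A = 6+3+8 = 17; finish at 17 days.
E lies on that path, so at 2 days the path becomes 16 days.
The critical path is still P→E→A; finish is now 16 days.
Change in finish: 16 − 17 = -1 days.

1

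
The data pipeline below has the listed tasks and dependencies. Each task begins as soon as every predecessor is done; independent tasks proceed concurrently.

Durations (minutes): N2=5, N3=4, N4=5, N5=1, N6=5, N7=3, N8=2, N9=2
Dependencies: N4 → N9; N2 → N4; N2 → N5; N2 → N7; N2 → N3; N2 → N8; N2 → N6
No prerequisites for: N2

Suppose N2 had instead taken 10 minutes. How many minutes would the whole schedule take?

17

Baseline: N2→N4→N9 = 5+5+2 = 12 → 12 minutes.
N2 lies on that path, so at 10 minutes the path becomes 17 minutes.
The critical path is still N2→N4→N9; finish is now 17 minutes.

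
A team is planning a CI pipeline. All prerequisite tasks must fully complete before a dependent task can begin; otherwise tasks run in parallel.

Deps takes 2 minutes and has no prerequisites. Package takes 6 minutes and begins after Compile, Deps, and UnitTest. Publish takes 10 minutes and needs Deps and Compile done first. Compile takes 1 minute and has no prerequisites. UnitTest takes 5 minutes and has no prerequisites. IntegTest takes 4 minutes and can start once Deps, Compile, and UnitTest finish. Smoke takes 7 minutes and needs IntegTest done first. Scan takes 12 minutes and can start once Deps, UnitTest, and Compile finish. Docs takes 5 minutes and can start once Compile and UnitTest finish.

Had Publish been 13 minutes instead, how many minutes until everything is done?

Critical path before the change: UnitTest→Scan = 5+12 = 17 giving 17 minutes.
The longest path through Publish is only 12 minutes, so Publish has float 5.
No other chain overtakes it, so the finish is 17 minutes.

17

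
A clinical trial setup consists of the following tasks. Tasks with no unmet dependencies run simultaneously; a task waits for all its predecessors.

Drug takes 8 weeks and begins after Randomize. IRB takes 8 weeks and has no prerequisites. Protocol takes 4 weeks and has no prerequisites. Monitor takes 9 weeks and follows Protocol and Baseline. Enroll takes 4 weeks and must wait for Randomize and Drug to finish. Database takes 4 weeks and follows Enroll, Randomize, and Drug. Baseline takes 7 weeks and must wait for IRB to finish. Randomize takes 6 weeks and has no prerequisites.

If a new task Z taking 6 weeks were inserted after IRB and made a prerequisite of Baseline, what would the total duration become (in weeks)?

30

Originally the job takes 24 weeks.
With Z inserted, Baseline now waits for max(IRB, Z).
New critical path: IRB→Z→Baseline→Monitor = 8+6+7+9 = 30 ⇒ 30 weeks.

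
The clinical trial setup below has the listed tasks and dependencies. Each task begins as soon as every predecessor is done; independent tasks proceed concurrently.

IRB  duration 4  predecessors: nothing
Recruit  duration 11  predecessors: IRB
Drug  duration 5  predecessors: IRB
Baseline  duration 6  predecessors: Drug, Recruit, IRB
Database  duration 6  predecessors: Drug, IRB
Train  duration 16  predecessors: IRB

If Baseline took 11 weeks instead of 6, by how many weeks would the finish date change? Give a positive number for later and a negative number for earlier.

5

Critical path before the change: IRB→Recruit→Baseline = 4+11+6 = 21 giving 21 weeks.
Since Baseline is critical, the +5 change carries straight to that chain (now 26 weeks).
That remains the longest chain; total 26 weeks.
Change in finish: 26 − 21 = +5 weeks.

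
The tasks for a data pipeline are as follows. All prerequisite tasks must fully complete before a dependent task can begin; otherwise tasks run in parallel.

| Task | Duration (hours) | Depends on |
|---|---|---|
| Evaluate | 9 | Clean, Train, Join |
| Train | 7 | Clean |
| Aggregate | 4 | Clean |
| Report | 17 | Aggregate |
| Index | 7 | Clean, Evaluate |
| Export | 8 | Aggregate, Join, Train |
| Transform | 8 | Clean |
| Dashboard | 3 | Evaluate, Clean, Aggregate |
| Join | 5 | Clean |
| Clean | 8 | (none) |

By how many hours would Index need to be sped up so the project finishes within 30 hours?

Current finish: 31 hours; target: 30.
Index is on every critical path, so each hour cut from Index cuts the finish by one (this holds down to a finish of 29).
Need 31 − 30 = 1 hour off Index → Index becomes 6 hours, finish becomes 30.

1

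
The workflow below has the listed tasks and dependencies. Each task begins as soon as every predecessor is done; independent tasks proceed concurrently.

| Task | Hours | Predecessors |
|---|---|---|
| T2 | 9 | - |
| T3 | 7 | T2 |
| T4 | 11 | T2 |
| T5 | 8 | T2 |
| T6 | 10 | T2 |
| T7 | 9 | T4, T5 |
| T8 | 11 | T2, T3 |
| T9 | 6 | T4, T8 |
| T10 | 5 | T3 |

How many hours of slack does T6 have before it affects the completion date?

The longest chain is T2→T3→T8→T9 = 9+7+11+6 = 33; overall finish 33 hours.
The longest chain containing T6 totals 19 hours.
Slack of T6 = 23 − 9 = 14 hours.

14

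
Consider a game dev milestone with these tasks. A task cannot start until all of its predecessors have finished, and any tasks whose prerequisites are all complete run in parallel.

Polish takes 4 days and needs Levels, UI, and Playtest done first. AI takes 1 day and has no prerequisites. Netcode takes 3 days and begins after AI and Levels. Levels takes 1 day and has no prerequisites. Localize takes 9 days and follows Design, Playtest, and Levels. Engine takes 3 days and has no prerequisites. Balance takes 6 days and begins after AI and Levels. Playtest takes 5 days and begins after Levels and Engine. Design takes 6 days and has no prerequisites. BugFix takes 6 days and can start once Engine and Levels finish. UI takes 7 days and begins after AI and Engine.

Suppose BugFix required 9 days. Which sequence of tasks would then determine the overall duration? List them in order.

Engine, Playtest, Localize

The binding path is Engine→Playtest→Localize = 3+5+9 = 17; finish at 17 days.
BugFix is off the critical path — its longest chain is 9 days, giving 8 of slack.
That remains the longest chain; total 17 days.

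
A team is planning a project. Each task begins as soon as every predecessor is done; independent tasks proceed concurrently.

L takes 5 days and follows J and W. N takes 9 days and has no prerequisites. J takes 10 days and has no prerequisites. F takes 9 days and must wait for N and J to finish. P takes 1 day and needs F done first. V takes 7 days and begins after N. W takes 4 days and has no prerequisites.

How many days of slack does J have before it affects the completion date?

0

J→F→P = 10+9+1 = 20 sets the makespan at 20 days.
Longest path through J: 20 days (earliest finish 10, latest finish 10).
So J can slip 10 − 10 = 0 days.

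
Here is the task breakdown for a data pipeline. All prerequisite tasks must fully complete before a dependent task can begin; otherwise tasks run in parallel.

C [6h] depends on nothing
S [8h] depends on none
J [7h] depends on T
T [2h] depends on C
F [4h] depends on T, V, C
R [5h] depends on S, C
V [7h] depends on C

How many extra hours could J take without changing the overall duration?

Critical path: C→V→F = 6+7+4 = 17, so the finish is 17 hours.
The longest chain containing J totals 15 hours.
Float = 17 − 15 = 2.

2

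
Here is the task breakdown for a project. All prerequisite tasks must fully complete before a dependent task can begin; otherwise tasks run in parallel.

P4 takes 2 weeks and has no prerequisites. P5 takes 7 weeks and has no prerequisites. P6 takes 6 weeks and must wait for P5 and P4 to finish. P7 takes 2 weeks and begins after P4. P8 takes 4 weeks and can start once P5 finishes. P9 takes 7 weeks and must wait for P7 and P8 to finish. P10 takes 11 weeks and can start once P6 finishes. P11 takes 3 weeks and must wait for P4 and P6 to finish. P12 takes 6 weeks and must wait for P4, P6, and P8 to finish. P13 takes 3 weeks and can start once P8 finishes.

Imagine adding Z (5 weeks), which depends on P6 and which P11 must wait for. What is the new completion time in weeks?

24

Originally the project takes 24 weeks.
With Z inserted, P11 now waits for max(P4, P6, Z).
New critical path: P5→P6→P10 = 7+6+11 = 24 ⇒ 24 weeks.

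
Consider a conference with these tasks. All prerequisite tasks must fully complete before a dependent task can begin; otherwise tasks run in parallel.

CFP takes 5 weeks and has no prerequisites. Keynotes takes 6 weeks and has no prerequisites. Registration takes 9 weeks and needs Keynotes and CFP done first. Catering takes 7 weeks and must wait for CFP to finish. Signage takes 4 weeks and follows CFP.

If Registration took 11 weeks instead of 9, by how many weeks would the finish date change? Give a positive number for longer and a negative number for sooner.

2

The binding path is Keynotes→Registration = 6+9 = 15; finish at 15 weeks.
Registration is on the critical path; changing it to 11 makes that path 17 weeks.
No other chain overtakes it, so the finish is 17 weeks.
Change in finish: 17 − 15 = +2 weeks.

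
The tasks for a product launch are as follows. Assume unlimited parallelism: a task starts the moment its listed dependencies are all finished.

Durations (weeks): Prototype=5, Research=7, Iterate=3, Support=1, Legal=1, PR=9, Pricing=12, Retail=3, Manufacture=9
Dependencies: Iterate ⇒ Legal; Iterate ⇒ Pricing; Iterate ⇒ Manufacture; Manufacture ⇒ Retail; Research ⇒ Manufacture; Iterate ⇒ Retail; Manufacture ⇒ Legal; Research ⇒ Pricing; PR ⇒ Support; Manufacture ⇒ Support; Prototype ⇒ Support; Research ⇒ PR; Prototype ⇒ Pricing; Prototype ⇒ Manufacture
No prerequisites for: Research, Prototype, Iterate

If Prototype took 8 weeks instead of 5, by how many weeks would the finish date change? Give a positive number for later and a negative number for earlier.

1

As given, the longest chain is Research→Manufacture→Retail = 7+9+3 = 19, so the finish is 19 weeks.
The longest path through Prototype is only 17 weeks, so Prototype has float 2.
Now Prototype→Manufacture→Retail = 8+9+3 = 20 is longest, so the finish becomes 20 weeks.
Change in finish: 20 − 19 = +1 weeks.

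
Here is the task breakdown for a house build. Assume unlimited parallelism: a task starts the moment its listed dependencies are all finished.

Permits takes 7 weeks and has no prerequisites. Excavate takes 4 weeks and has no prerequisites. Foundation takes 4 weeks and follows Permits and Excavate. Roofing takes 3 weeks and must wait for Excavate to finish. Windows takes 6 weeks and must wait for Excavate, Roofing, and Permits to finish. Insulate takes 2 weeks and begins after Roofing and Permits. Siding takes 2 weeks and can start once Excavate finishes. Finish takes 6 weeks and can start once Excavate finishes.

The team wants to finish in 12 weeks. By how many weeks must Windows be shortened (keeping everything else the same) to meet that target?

1

Current finish: 13 weeks; target: 12.
Windows is on every critical path, so each week cut from Windows cuts the finish by one (this holds down to a finish of 11).
Need 13 − 12 = 1 week off Windows → Windows becomes 5 weeks, finish becomes 12.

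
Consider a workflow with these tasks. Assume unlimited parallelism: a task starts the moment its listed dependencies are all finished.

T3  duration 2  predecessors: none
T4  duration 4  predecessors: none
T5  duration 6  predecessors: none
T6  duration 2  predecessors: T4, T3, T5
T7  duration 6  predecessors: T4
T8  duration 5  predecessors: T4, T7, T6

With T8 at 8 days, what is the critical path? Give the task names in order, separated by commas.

T4, T7, T8

Actual critical path: T4→T7→T8 = 4+6+5 = 15 ⇒ 15 days.
T8 is on the critical path; changing it to 8 makes that path 18 days.
That remains the longest chain; total 18 days.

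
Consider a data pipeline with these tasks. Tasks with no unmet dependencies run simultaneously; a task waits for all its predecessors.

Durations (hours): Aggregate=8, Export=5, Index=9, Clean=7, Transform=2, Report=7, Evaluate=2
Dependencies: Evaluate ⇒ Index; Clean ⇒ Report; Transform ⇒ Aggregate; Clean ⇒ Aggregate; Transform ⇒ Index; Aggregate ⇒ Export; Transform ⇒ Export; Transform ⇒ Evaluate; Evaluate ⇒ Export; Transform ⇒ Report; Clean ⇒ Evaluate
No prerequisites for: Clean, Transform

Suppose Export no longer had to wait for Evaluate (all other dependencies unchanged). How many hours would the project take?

20

Original critical path: Clean→Aggregate→Export = 7+8+5 = 20 ⇒ 20 hours.
Dropping Evaluate→Export doesn't change Export's earliest start (15); another predecessor still binds.
After: Clean→Aggregate→Export = 7+8+5 = 20 → 20 hours.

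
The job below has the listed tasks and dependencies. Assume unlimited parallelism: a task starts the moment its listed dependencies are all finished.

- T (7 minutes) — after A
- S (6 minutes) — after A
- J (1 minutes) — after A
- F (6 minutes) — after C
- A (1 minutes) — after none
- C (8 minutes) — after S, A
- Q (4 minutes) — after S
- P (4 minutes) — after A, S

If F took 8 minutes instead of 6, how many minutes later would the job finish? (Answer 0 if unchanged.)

2

As given, the longest chain is A→S→C→F = 1+6+8+6 = 21, so the finish is 21 minutes.
F lies on that path, so at 8 minutes the path becomes 23 minutes.
That remains the longest chain; total 23 minutes.
Change in finish: 23 − 21 = +2 minutes.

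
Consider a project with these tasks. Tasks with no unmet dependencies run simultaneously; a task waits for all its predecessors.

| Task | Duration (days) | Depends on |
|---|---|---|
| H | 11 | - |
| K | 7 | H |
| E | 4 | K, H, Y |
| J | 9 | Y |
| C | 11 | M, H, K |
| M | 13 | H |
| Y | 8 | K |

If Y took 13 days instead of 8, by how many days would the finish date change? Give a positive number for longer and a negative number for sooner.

Baseline: H→K→Y→J = 11+7+8+9 = 35 → 35 days.
Since Y is critical, the +5 change carries straight to that chain (now 40 days).
The critical path is still H→K→Y→J; finish is now 40 days.
Change in finish: 40 − 35 = +5 days.

5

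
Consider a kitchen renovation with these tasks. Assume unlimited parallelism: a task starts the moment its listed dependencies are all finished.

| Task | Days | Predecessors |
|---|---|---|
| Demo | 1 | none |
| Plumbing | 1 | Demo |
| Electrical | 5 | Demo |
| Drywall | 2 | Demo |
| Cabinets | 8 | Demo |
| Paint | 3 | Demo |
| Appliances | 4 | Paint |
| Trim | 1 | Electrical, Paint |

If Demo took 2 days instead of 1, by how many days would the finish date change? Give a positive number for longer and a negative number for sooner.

1

Actual critical path: Demo→Cabinets = 1+8 = 9 ⇒ 9 days.
Demo lies on that path, so at 2 days the path becomes 10 days.
No other chain overtakes it, so the finish is 10 days.
Change in finish: 10 − 9 = +1 days.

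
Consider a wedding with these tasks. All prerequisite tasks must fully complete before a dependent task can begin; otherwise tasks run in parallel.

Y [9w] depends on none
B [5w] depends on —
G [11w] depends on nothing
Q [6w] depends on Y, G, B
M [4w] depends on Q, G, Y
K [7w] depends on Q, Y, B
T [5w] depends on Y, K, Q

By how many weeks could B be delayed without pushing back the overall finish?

6

The longest chain is G→Q→K→T = 11+6+7+5 = 29; overall finish 29 weeks.
Longest path through B: 23 weeks (earliest finish 5, latest finish 11).
So B can slip 11 − 5 = 6 weeks.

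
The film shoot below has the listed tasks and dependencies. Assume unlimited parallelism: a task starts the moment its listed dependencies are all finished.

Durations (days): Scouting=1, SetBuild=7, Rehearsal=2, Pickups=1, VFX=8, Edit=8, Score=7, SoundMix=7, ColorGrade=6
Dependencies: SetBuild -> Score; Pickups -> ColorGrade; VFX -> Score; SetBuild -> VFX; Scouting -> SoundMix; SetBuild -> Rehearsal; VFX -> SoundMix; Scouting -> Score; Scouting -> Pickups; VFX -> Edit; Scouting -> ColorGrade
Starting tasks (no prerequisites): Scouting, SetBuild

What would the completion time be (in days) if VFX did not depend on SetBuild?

Original critical path: SetBuild→VFX→Edit = 7+8+8 = 23 ⇒ 23 days.
Without SetBuild→VFX, VFX's earliest start moves from 7 to 0.
The longest chain is now VFX→Edit = 8+8 = 16, so the project takes 16 days.

16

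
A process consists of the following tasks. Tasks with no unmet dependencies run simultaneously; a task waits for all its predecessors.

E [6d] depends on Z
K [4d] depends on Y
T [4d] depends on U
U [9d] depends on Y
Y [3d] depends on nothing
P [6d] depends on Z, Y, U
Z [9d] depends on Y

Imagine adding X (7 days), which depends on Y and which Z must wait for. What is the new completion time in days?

Originally the project takes 18 days.
With X inserted, Z now waits for max(Y, X).
New critical path: Y→X→Z→P = 3+7+9+6 = 25 ⇒ 25 days.

25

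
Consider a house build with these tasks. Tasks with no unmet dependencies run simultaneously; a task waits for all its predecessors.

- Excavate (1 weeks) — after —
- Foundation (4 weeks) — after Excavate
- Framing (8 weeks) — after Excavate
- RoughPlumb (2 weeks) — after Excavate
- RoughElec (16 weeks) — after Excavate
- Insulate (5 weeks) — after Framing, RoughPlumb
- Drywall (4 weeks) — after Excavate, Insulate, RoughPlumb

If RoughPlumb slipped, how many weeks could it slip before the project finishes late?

The longest chain is Excavate→Framing→Insulate→Drywall = 1+8+5+4 = 18; overall finish 18 weeks.
Longest path through RoughPlumb: 12 weeks (earliest finish 3, latest finish 9).
Float = 18 − 12 = 6.

6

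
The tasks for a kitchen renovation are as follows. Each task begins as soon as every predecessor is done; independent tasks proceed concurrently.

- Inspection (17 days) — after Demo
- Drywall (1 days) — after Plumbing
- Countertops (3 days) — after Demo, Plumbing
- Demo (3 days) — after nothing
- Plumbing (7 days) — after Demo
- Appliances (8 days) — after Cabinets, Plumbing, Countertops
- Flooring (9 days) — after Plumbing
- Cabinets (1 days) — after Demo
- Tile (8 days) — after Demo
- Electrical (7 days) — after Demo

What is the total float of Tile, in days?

The longest chain is Demo→Plumbing→Countertops→Appliances = 3+7+3+8 = 21; overall finish 21 days.
Longest path through Tile: 11 days (earliest finish 11, latest finish 21).
So Tile can slip 21 − 11 = 10 days.

10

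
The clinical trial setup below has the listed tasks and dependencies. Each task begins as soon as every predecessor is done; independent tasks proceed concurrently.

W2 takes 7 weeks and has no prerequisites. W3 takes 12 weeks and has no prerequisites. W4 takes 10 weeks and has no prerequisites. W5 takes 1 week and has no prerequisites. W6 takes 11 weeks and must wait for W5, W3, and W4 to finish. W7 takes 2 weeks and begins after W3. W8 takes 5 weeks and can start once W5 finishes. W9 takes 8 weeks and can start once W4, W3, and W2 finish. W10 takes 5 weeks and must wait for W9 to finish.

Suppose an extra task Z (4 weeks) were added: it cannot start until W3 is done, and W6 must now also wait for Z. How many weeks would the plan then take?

Originally the plan takes 25 weeks.
With Z inserted, W6 now waits for max(W5, W3, W4, Z).
New critical path: W3→Z→W6 = 12+4+11 = 27 ⇒ 27 weeks.

27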